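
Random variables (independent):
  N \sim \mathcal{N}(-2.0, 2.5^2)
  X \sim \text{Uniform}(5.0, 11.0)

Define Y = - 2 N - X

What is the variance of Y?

For independent RVs: Var(aX + bY) = a²Var(X) + b²Var(Y)
Var(N) = 6.25
Var(X) = 3
Var(Y) = (-2)²*6.25 + (-1)²*3
= 4*6.25 + 1*3 = 28

28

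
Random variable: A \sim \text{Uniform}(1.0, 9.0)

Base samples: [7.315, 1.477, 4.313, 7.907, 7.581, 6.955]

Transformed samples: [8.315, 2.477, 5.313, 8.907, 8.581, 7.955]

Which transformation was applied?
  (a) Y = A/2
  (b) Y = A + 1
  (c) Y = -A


Checking option (b) Y = A + 1:
  A = 7.315 -> Y = 8.315 ✓
  A = 1.477 -> Y = 2.477 ✓
  A = 4.313 -> Y = 5.313 ✓
All samples match this transformation.

(b) A + 1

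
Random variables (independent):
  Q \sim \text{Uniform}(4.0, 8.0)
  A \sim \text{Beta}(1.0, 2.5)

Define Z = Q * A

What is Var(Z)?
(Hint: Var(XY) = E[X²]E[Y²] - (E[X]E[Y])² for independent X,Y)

Var(XY) = E[X²]E[Y²] - (E[X]E[Y])²
E[Q] = 6, Var(Q) = 1.3333333
E[A] = 0.28571429, Var(A) = 0.045351474
E[Q²] = 1.3333333 + 6² = 37.333333
E[A²] = 0.045351474 + 0.28571429² = 0.12698413
Var(Z) = 37.333333*0.12698413 - (6*0.28571429)²
= 4.7407407 - 2.9387755 = 1.8019652

1.8019652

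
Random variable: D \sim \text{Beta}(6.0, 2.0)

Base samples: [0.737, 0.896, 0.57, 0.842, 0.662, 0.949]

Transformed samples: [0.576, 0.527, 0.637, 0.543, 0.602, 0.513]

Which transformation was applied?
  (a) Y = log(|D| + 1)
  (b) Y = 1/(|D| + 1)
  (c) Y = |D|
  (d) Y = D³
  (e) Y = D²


Checking option (b) Y = 1/(|D| + 1):
  D = 0.737 -> Y = 0.576 ✓
  D = 0.896 -> Y = 0.527 ✓
  D = 0.57 -> Y = 0.637 ✓
All samples match this transformation.

(b) 1/(|D| + 1)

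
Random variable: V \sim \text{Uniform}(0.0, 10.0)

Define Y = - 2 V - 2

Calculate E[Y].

For Y = -2V - 2:
E[Y] = -2 * E[V] - 2
E[V] = (0 + 10)/2 = 5
E[Y] = -2 * 5 - 2 = -12

-12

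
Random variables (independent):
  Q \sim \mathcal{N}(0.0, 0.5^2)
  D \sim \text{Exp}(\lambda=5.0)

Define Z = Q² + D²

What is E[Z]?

E[Z] = E[Q²] + E[D²]
E[Q²] = Var(Q) + E[Q]² = 0.25 + 0 = 0.25
E[D²] = Var(D) + E[D]² = 0.04 + 0.04 = 0.08
E[Z] = 0.25 + 0.08 = 0.33

0.33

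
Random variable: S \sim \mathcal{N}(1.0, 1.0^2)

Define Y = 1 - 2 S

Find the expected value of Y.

For Y = -2S + 1:
E[Y] = -2 * E[S] + 1
E[S] = 1.0 = 1
E[Y] = -2 * 1 + 1 = -1

-1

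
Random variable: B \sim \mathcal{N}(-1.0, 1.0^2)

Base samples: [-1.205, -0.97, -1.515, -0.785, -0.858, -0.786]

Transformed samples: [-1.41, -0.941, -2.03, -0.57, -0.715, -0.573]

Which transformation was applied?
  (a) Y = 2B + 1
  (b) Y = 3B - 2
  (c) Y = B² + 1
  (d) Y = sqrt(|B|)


Checking option (a) Y = 2B + 1:
  B = -1.205 -> Y = -1.41 ✓
  B = -0.97 -> Y = -0.941 ✓
  B = -1.515 -> Y = -2.03 ✓
All samples match this transformation.

(a) 2B + 1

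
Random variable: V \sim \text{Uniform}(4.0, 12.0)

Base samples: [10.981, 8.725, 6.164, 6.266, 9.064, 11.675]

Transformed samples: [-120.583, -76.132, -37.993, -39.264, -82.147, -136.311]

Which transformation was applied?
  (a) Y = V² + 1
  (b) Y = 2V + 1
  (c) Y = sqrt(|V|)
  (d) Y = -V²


Checking option (d) Y = -V²:
  V = 10.981 -> Y = -120.583 ✓
  V = 8.725 -> Y = -76.132 ✓
  V = 6.164 -> Y = -37.993 ✓
All samples match this transformation.

(d) -V²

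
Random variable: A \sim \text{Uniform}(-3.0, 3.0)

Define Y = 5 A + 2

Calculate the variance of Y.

For Y = aA + b: Var(Y) = a² * Var(A)
Var(A) = (3 + 3)^2/12 = 3
Var(Y) = 5² * 3 = 25 * 3 = 75

75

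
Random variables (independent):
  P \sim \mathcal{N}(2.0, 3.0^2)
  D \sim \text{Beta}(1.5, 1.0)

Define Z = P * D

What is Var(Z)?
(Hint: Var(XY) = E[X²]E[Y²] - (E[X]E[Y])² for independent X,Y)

Var(XY) = E[X²]E[Y²] - (E[X]E[Y])²
E[P] = 2, Var(P) = 9
E[D] = 0.6, Var(D) = 0.068571429
E[P²] = 9 + 2² = 13
E[D²] = 0.068571429 + 0.6² = 0.42857143
Var(Z) = 13*0.42857143 - (2*0.6)²
= 5.5714286 - 1.44 = 4.1314286

4.1314286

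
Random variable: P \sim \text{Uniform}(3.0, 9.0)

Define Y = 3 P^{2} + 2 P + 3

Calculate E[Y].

E[Y] = 3*E[P²] + 2*E[P] + 3
E[P] = 6
E[P²] = Var(P) + (E[P])² = 3 + 36 = 39
E[Y] = 3*39 + 2*6 + 3 = 132

132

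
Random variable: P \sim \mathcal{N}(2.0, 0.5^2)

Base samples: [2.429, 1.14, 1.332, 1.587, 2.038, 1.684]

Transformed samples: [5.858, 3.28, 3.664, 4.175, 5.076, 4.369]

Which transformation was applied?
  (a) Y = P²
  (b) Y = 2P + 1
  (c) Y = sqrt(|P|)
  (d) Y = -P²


Checking option (b) Y = 2P + 1:
  P = 2.429 -> Y = 5.858 ✓
  P = 1.14 -> Y = 3.28 ✓
  P = 1.332 -> Y = 3.664 ✓
All samples match this transformation.

(b) 2P + 1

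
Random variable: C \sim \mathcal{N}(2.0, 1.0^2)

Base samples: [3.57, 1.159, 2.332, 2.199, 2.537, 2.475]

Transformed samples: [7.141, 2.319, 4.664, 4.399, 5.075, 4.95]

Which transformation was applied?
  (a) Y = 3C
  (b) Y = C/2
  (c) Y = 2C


Checking option (c) Y = 2C:
  C = 3.57 -> Y = 7.141 ✓
  C = 1.159 -> Y = 2.319 ✓
  C = 2.332 -> Y = 4.664 ✓
All samples match this transformation.

(c) 2C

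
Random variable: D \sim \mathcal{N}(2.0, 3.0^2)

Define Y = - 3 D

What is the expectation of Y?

For Y = -3D:
E[Y] = -3 * E[D]
E[D] = 2.0 = 2
E[Y] = -3 * 2 = -6

-6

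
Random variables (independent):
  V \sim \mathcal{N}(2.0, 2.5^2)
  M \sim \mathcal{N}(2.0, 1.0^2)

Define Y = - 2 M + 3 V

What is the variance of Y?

For independent RVs: Var(aX + bY) = a²Var(X) + b²Var(Y)
Var(V) = 6.25
Var(M) = 1
Var(Y) = 3²*6.25 + (-2)²*1
= 9*6.25 + 4*1 = 60.25

60.25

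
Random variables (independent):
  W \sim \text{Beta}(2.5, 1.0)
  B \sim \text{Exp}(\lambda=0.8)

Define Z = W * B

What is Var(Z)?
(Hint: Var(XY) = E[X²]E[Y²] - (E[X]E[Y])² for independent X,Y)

Var(XY) = E[X²]E[Y²] - (E[X]E[Y])²
E[W] = 0.71428571, Var(W) = 0.045351474
E[B] = 1.25, Var(B) = 1.5625
E[W²] = 0.045351474 + 0.71428571² = 0.55555556
E[B²] = 1.5625 + 1.25² = 3.125
Var(Z) = 0.55555556*3.125 - (0.71428571*1.25)²
= 1.7361111 - 0.79719388 = 0.93891723

0.93891723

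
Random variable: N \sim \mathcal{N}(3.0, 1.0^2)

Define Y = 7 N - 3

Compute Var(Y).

For Y = aN + b: Var(Y) = a² * Var(N)
Var(N) = 1.0^2 = 1
Var(Y) = 7² * 1 = 49 * 1 = 49

49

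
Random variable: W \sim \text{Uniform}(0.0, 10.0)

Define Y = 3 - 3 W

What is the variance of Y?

For Y = aW + b: Var(Y) = a² * Var(W)
Var(W) = (10 - 0)^2/12 = 8.3333333
Var(Y) = (-3)² * 8.3333333 = 9 * 8.3333333 = 75

75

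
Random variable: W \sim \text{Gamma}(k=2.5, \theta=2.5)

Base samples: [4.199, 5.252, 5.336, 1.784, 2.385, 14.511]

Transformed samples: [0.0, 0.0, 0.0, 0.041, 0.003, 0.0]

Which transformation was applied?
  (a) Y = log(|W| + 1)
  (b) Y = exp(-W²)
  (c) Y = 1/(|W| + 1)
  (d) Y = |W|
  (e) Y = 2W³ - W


Checking option (b) Y = exp(-W²):
  W = 4.199 -> Y = 0.0 ✓
  W = 5.252 -> Y = 0.0 ✓
  W = 5.336 -> Y = 0.0 ✓
All samples match this transformation.

(b) exp(-W²)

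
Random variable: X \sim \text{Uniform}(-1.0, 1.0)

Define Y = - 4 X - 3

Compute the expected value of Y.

For Y = -4X - 3:
E[Y] = -4 * E[X] - 3
E[X] = (-1 + 1)/2 = 0
E[Y] = -4 * 0 - 3 = -3

-3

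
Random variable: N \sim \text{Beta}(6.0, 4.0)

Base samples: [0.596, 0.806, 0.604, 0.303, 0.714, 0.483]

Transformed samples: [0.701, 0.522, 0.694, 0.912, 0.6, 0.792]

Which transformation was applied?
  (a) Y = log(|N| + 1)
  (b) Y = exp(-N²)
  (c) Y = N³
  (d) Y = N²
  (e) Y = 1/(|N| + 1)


Checking option (b) Y = exp(-N²):
  N = 0.596 -> Y = 0.701 ✓
  N = 0.806 -> Y = 0.522 ✓
  N = 0.604 -> Y = 0.694 ✓
All samples match this transformation.

(b) exp(-N²)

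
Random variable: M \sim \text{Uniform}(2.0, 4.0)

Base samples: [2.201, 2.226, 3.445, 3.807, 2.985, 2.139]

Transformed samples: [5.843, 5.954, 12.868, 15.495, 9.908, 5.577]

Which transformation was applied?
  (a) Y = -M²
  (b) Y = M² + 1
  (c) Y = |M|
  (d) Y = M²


Checking option (b) Y = M² + 1:
  M = 2.201 -> Y = 5.843 ✓
  M = 2.226 -> Y = 5.954 ✓
  M = 3.445 -> Y = 12.868 ✓
All samples match this transformation.

(b) M² + 1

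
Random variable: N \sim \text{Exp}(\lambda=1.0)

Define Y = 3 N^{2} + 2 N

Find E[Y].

E[Y] = 3*E[N²] + 2*E[N]
E[N] = 1
E[N²] = Var(N) + (E[N])² = 1 + 1 = 2
E[Y] = 3*2 + 2*1 = 8

8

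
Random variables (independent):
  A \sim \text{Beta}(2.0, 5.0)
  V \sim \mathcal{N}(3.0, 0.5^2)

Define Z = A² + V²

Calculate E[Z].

E[Z] = E[A²] + E[V²]
E[A²] = Var(A) + E[A]² = 0.025510204 + 0.081632653 = 0.10714286
E[V²] = Var(V) + E[V]² = 0.25 + 9 = 9.25
E[Z] = 0.10714286 + 9.25 = 9.3571429

9.3571429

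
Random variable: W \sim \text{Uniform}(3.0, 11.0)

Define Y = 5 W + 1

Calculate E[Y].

For Y = 5W + 1:
E[Y] = 5 * E[W] + 1
E[W] = (3 + 11)/2 = 7
E[Y] = 5 * 7 + 1 = 36

36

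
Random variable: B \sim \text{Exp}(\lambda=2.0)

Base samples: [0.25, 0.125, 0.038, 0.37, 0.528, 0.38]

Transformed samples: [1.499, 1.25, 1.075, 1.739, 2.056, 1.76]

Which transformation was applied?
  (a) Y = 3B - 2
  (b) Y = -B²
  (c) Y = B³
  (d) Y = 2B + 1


Checking option (d) Y = 2B + 1:
  B = 0.25 -> Y = 1.499 ✓
  B = 0.125 -> Y = 1.25 ✓
  B = 0.038 -> Y = 1.075 ✓
All samples match this transformation.

(d) 2B + 1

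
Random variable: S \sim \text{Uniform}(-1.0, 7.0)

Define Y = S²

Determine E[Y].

E[S²] = Var(S) + (E[S])² = 5.3333333 + 9 = 14.333333

14.333333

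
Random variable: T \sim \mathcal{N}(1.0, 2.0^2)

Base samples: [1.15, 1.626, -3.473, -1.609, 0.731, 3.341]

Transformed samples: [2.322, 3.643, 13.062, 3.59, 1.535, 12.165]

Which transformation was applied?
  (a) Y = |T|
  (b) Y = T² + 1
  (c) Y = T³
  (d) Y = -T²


Checking option (b) Y = T² + 1:
  T = 1.15 -> Y = 2.322 ✓
  T = 1.626 -> Y = 3.643 ✓
  T = -3.473 -> Y = 13.062 ✓
All samples match this transformation.

(b) T² + 1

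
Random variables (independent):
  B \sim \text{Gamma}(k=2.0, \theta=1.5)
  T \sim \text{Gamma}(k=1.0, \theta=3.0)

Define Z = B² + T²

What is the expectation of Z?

E[Z] = E[B²] + E[T²]
E[B²] = Var(B) + E[B]² = 4.5 + 9 = 13.5
E[T²] = Var(T) + E[T]² = 9 + 9 = 18
E[Z] = 13.5 + 18 = 31.5

31.5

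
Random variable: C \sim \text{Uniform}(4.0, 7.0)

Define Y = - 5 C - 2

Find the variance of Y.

For Y = aC + b: Var(Y) = a² * Var(C)
Var(C) = (7 - 4)^2/12 = 0.75
Var(Y) = (-5)² * 0.75 = 25 * 0.75 = 18.75

18.75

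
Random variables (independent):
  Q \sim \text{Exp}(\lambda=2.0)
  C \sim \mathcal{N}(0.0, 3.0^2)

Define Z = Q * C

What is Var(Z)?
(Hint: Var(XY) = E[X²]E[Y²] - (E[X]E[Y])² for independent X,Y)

Var(XY) = E[X²]E[Y²] - (E[X]E[Y])²
E[Q] = 0.5, Var(Q) = 0.25
E[C] = 0, Var(C) = 9
E[Q²] = 0.25 + 0.5² = 0.5
E[C²] = 9 + 0² = 9
Var(Z) = 0.5*9 - (0.5*0)²
= 4.5 - 0 = 4.5

4.5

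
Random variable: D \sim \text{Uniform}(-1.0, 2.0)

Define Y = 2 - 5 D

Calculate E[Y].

For Y = -5D + 2:
E[Y] = -5 * E[D] + 2
E[D] = (-1 + 2)/2 = 0.5
E[Y] = -5 * 0.5 + 2 = -0.5

-0.5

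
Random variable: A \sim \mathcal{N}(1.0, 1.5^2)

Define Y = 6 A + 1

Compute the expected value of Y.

For Y = 6A + 1:
E[Y] = 6 * E[A] + 1
E[A] = 1.0 = 1
E[Y] = 6 * 1 + 1 = 7

7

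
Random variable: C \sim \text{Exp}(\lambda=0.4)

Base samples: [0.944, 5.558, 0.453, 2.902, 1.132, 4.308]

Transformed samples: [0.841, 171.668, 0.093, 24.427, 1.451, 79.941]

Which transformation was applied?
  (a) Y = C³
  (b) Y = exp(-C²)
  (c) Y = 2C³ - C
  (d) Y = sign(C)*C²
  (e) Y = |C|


Checking option (a) Y = C³:
  C = 0.944 -> Y = 0.841 ✓
  C = 5.558 -> Y = 171.668 ✓
  C = 0.453 -> Y = 0.093 ✓
All samples match this transformation.

(a) C³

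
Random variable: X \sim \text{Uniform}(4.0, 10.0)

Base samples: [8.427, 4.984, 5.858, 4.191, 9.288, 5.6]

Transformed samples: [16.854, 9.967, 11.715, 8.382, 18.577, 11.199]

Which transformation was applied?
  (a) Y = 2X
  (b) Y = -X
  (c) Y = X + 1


Checking option (a) Y = 2X:
  X = 8.427 -> Y = 16.854 ✓
  X = 4.984 -> Y = 9.967 ✓
  X = 5.858 -> Y = 11.715 ✓
All samples match this transformation.

(a) 2X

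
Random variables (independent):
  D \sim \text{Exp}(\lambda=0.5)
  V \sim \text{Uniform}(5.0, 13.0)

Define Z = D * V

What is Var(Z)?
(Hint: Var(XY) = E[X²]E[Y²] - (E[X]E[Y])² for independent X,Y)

Var(XY) = E[X²]E[Y²] - (E[X]E[Y])²
E[D] = 2, Var(D) = 4
E[V] = 9, Var(V) = 5.3333333
E[D²] = 4 + 2² = 8
E[V²] = 5.3333333 + 9² = 86.333333
Var(Z) = 8*86.333333 - (2*9)²
= 690.66667 - 324 = 366.66667

366.66667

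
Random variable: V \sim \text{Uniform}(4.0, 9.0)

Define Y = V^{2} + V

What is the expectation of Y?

E[Y] = 1*E[V²] + 1*E[V]
E[V] = 6.5
E[V²] = Var(V) + (E[V])² = 2.0833333 + 42.25 = 44.333333
E[Y] = 1*44.333333 + 1*6.5 = 50.833333

50.833333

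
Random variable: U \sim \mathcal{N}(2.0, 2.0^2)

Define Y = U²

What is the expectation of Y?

Using E[X²] = Var(X) + (E[X])²:
E[U] = 2
Var(U) = 2.0^2 = 4
E[U²] = 4 + 2² = 4 + 4 = 8

8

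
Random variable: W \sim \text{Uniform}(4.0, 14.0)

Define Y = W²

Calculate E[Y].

E[W²] = Var(W) + (E[W])² = 8.3333333 + 81 = 89.333333

89.333333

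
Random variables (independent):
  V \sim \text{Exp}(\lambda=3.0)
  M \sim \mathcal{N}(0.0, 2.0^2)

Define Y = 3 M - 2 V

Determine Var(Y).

For independent RVs: Var(aX + bY) = a²Var(X) + b²Var(Y)
Var(V) = 0.11111111
Var(M) = 4
Var(Y) = (-2)²*0.11111111 + 3²*4
= 4*0.11111111 + 9*4 = 36.444444

36.444444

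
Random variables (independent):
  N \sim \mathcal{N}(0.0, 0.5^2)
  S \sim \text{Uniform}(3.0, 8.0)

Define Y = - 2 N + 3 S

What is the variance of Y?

For independent RVs: Var(aX + bY) = a²Var(X) + b²Var(Y)
Var(N) = 0.25
Var(S) = 2.0833333
Var(Y) = (-2)²*0.25 + 3²*2.0833333
= 4*0.25 + 9*2.0833333 = 19.75

19.75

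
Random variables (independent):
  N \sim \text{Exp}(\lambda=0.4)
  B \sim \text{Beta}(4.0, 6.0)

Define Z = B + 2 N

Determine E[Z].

E[Z] = 2*E[N] + 1*E[B]
E[N] = 2.5
E[B] = 0.4
E[Z] = 2*2.5 + 1*0.4 = 5.4

5.4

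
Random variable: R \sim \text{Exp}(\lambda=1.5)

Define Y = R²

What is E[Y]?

Using E[X²] = Var(X) + (E[X])²:
E[R] = 0.66666667
Var(R) = 1/1.5^2 = 0.44444444
E[R²] = 0.44444444 + 0.66666667² = 0.44444444 + 0.44444444 = 0.88888889

0.88888889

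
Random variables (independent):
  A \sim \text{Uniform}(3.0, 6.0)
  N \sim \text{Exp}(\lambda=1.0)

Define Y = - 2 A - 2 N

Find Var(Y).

For independent RVs: Var(aX + bY) = a²Var(X) + b²Var(Y)
Var(A) = 0.75
Var(N) = 1
Var(Y) = (-2)²*0.75 + (-2)²*1
= 4*0.75 + 4*1 = 7

7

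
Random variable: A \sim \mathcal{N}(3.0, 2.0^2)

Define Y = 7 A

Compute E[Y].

For Y = 7A:
E[Y] = 7 * E[A]
E[A] = 3.0 = 3
E[Y] = 7 * 3 = 21

21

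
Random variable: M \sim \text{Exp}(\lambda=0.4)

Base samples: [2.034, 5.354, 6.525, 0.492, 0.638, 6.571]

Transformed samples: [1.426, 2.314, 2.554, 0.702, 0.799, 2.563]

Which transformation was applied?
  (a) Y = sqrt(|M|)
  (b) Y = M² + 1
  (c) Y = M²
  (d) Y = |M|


Checking option (a) Y = sqrt(|M|):
  M = 2.034 -> Y = 1.426 ✓
  M = 5.354 -> Y = 2.314 ✓
  M = 6.525 -> Y = 2.554 ✓
All samples match this transformation.

(a) sqrt(|M|)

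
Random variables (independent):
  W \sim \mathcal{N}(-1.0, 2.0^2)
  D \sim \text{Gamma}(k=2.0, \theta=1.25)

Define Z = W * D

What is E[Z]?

For independent RVs: E[XY] = E[X]*E[Y]
E[W] = -1
E[D] = 2.5
E[Z] = -1 * 2.5 = -2.5

-2.5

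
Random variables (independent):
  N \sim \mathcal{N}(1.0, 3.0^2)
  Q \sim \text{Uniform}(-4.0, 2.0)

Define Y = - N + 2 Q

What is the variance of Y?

For independent RVs: Var(aX + bY) = a²Var(X) + b²Var(Y)
Var(N) = 9
Var(Q) = 3
Var(Y) = (-1)²*9 + 2²*3
= 1*9 + 4*3 = 21

21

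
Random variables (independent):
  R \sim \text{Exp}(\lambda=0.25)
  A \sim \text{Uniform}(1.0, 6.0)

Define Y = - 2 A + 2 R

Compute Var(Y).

For independent RVs: Var(aX + bY) = a²Var(X) + b²Var(Y)
Var(R) = 16
Var(A) = 2.0833333
Var(Y) = 2²*16 + (-2)²*2.0833333
= 4*16 + 4*2.0833333 = 72.333333

72.333333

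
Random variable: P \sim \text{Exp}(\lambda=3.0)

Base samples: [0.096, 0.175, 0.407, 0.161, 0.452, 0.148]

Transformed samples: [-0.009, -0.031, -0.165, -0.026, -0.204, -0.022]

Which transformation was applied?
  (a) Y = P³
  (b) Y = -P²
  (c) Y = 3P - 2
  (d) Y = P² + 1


Checking option (b) Y = -P²:
  P = 0.096 -> Y = -0.009 ✓
  P = 0.175 -> Y = -0.031 ✓
  P = 0.407 -> Y = -0.165 ✓
All samples match this transformation.

(b) -P²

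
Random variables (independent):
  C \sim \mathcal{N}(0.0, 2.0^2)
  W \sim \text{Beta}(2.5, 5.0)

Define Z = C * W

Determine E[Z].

For independent RVs: E[XY] = E[X]*E[Y]
E[C] = 0
E[W] = 0.33333333
E[Z] = 0 * 0.33333333 = 0

0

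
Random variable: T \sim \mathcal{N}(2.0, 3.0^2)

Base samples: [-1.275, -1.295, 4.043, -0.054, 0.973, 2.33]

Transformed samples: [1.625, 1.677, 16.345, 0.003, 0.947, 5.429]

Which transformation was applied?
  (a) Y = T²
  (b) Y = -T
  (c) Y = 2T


Checking option (a) Y = T²:
  T = -1.275 -> Y = 1.625 ✓
  T = -1.295 -> Y = 1.677 ✓
  T = 4.043 -> Y = 16.345 ✓
All samples match this transformation.

(a) T²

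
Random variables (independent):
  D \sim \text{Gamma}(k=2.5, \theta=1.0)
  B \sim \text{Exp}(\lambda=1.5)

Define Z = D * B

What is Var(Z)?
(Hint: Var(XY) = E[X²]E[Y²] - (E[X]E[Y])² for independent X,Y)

Var(XY) = E[X²]E[Y²] - (E[X]E[Y])²
E[D] = 2.5, Var(D) = 2.5
E[B] = 0.66666667, Var(B) = 0.44444444
E[D²] = 2.5 + 2.5² = 8.75
E[B²] = 0.44444444 + 0.66666667² = 0.88888889
Var(Z) = 8.75*0.88888889 - (2.5*0.66666667)²
= 7.7777778 - 2.7777778 = 5

5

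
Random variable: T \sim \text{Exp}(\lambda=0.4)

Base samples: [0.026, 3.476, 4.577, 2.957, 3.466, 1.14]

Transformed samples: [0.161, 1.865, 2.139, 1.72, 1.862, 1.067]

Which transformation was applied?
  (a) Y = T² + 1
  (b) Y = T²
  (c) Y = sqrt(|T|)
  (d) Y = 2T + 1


Checking option (c) Y = sqrt(|T|):
  T = 0.026 -> Y = 0.161 ✓
  T = 3.476 -> Y = 1.865 ✓
  T = 4.577 -> Y = 2.139 ✓
All samples match this transformation.

(c) sqrt(|T|)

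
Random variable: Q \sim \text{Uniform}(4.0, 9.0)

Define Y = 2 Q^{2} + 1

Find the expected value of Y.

E[Y] = 2*E[Q²] + 1
E[Q] = 6.5
E[Q²] = Var(Q) + (E[Q])² = 2.0833333 + 42.25 = 44.333333
E[Y] = 2*44.333333 + 1 = 89.666667

89.666667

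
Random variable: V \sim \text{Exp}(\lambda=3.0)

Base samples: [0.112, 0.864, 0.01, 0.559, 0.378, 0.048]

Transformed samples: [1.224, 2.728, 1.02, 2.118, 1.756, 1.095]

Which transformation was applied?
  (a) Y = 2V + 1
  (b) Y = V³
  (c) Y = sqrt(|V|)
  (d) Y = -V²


Checking option (a) Y = 2V + 1:
  V = 0.112 -> Y = 1.224 ✓
  V = 0.864 -> Y = 2.728 ✓
  V = 0.01 -> Y = 1.02 ✓
All samples match this transformation.

(a) 2V + 1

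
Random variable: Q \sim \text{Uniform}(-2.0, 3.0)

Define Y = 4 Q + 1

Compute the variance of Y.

For Y = aQ + b: Var(Y) = a² * Var(Q)
Var(Q) = (3 + 2)^2/12 = 2.0833333
Var(Y) = 4² * 2.0833333 = 16 * 2.0833333 = 33.333333

33.333333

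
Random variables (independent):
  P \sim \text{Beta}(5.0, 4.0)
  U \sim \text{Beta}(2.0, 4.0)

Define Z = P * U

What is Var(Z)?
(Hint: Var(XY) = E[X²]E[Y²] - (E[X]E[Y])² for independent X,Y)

Var(XY) = E[X²]E[Y²] - (E[X]E[Y])²
E[P] = 0.55555556, Var(P) = 0.024691358
E[U] = 0.33333333, Var(U) = 0.031746032
E[P²] = 0.024691358 + 0.55555556² = 0.33333333
E[U²] = 0.031746032 + 0.33333333² = 0.14285714
Var(Z) = 0.33333333*0.14285714 - (0.55555556*0.33333333)²
= 0.047619048 - 0.034293553 = 0.013325495

0.013325495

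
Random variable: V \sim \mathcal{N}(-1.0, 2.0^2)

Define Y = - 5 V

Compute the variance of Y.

For Y = aV + b: Var(Y) = a² * Var(V)
Var(V) = 2.0^2 = 4
Var(Y) = (-5)² * 4 = 25 * 4 = 100

100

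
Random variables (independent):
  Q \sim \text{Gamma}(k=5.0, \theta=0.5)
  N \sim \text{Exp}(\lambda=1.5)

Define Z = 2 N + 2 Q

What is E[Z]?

E[Z] = 2*E[Q] + 2*E[N]
E[Q] = 2.5
E[N] = 0.66666667
E[Z] = 2*2.5 + 2*0.66666667 = 6.3333333

6.3333333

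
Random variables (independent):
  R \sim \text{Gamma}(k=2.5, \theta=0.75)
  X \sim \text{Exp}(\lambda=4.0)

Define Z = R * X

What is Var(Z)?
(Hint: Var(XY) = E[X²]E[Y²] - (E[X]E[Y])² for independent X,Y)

Var(XY) = E[X²]E[Y²] - (E[X]E[Y])²
E[R] = 1.875, Var(R) = 1.40625
E[X] = 0.25, Var(X) = 0.0625
E[R²] = 1.40625 + 1.875² = 4.921875
E[X²] = 0.0625 + 0.25² = 0.125
Var(Z) = 4.921875*0.125 - (1.875*0.25)²
= 0.61523438 - 0.21972656 = 0.39550781

0.39550781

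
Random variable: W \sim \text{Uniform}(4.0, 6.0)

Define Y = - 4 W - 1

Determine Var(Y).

For Y = aW + b: Var(Y) = a² * Var(W)
Var(W) = (6 - 4)^2/12 = 0.33333333
Var(Y) = (-4)² * 0.33333333 = 16 * 0.33333333 = 5.3333333

5.3333333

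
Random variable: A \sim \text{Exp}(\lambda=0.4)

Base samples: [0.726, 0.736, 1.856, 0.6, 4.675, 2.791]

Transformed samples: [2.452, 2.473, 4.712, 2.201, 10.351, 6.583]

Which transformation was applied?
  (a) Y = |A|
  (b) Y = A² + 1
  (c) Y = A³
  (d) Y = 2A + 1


Checking option (d) Y = 2A + 1:
  A = 0.726 -> Y = 2.452 ✓
  A = 0.736 -> Y = 2.473 ✓
  A = 1.856 -> Y = 4.712 ✓
All samples match this transformation.

(d) 2A + 1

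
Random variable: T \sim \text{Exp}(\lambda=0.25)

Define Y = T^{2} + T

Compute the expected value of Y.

E[Y] = 1*E[T²] + 1*E[T]
E[T] = 4
E[T²] = Var(T) + (E[T])² = 16 + 16 = 32
E[Y] = 1*32 + 1*4 = 36

36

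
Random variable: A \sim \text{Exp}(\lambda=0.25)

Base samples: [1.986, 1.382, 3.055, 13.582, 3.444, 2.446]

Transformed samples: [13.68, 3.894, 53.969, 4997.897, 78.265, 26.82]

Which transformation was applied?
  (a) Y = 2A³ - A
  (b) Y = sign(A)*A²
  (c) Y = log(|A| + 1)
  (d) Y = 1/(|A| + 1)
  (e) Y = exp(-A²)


Checking option (a) Y = 2A³ - A:
  A = 1.986 -> Y = 13.68 ✓
  A = 1.382 -> Y = 3.894 ✓
  A = 3.055 -> Y = 53.969 ✓
All samples match this transformation.

(a) 2A³ - A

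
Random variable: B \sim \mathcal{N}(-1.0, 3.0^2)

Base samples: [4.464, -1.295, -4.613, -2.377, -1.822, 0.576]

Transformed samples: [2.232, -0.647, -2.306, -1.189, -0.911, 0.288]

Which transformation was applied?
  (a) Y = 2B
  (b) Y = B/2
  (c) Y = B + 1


Checking option (b) Y = B/2:
  B = 4.464 -> Y = 2.232 ✓
  B = -1.295 -> Y = -0.647 ✓
  B = -4.613 -> Y = -2.306 ✓
All samples match this transformation.

(b) B/2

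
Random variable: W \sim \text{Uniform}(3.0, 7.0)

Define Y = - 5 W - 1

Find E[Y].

For Y = -5W - 1:
E[Y] = -5 * E[W] - 1
E[W] = (3 + 7)/2 = 5
E[Y] = -5 * 5 - 1 = -26

-26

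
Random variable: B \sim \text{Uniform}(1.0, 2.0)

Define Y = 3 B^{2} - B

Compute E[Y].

E[Y] = 3*E[B²] - 1*E[B]
E[B] = 1.5
E[B²] = Var(B) + (E[B])² = 0.083333333 + 2.25 = 2.3333333
E[Y] = 3*2.3333333 - 1*1.5 = 5.5

5.5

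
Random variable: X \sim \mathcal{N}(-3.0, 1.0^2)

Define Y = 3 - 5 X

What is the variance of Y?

For Y = aX + b: Var(Y) = a² * Var(X)
Var(X) = 1.0^2 = 1
Var(Y) = (-5)² * 1 = 25 * 1 = 25

25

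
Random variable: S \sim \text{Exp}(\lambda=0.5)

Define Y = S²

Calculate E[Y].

E[S²] = Var(S) + (E[S])² = 4 + 4 = 8

8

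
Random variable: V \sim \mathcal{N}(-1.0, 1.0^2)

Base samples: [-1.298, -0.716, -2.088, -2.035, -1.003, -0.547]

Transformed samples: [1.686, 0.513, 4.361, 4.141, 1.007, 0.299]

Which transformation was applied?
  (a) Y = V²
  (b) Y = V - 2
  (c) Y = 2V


Checking option (a) Y = V²:
  V = -1.298 -> Y = 1.686 ✓
  V = -0.716 -> Y = 0.513 ✓
  V = -2.088 -> Y = 4.361 ✓
All samples match this transformation.

(a) V²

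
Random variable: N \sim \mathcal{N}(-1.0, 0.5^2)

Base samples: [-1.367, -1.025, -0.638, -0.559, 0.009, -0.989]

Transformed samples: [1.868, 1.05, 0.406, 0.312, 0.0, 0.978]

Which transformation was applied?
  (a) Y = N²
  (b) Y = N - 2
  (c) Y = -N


Checking option (a) Y = N²:
  N = -1.367 -> Y = 1.868 ✓
  N = -1.025 -> Y = 1.05 ✓
  N = -0.638 -> Y = 0.406 ✓
All samples match this transformation.

(a) N²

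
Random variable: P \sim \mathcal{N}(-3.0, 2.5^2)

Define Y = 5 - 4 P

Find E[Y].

For Y = -4P + 5:
E[Y] = -4 * E[P] + 5
E[P] = -3.0 = -3
E[Y] = -4 * (-3) + 5 = 17

17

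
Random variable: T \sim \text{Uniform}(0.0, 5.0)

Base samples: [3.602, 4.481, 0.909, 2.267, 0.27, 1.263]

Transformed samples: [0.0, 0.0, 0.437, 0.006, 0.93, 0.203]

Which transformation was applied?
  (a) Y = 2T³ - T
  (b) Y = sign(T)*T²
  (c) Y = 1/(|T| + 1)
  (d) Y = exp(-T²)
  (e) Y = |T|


Checking option (d) Y = exp(-T²):
  T = 3.602 -> Y = 0.0 ✓
  T = 4.481 -> Y = 0.0 ✓
  T = 0.909 -> Y = 0.437 ✓
All samples match this transformation.

(d) exp(-T²)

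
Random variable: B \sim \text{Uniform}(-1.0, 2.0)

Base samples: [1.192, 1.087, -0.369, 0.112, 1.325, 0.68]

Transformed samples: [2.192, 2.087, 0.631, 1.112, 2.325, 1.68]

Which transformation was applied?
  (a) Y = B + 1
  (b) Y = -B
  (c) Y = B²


Checking option (a) Y = B + 1:
  B = 1.192 -> Y = 2.192 ✓
  B = 1.087 -> Y = 2.087 ✓
  B = -0.369 -> Y = 0.631 ✓
All samples match this transformation.

(a) B + 1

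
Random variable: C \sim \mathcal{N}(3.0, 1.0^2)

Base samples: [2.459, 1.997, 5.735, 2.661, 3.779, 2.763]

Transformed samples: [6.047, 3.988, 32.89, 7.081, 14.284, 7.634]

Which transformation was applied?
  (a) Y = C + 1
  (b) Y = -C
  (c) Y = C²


Checking option (c) Y = C²:
  C = 2.459 -> Y = 6.047 ✓
  C = 1.997 -> Y = 3.988 ✓
  C = 5.735 -> Y = 32.89 ✓
All samples match this transformation.

(c) C²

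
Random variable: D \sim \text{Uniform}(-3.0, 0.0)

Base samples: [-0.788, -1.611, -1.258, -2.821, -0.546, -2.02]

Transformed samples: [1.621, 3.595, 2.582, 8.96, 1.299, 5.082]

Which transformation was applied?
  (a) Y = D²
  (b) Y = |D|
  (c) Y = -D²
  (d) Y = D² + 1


Checking option (d) Y = D² + 1:
  D = -0.788 -> Y = 1.621 ✓
  D = -1.611 -> Y = 3.595 ✓
  D = -1.258 -> Y = 2.582 ✓
All samples match this transformation.

(d) D² + 1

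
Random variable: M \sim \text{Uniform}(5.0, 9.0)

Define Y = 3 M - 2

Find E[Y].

For Y = 3M - 2:
E[Y] = 3 * E[M] - 2
E[M] = (5 + 9)/2 = 7
E[Y] = 3 * 7 - 2 = 19

19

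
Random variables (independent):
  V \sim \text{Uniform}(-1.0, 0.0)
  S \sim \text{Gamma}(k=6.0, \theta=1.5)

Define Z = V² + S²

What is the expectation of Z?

E[Z] = E[V²] + E[S²]
E[V²] = Var(V) + E[V]² = 0.083333333 + 0.25 = 0.33333333
E[S²] = Var(S) + E[S]² = 13.5 + 81 = 94.5
E[Z] = 0.33333333 + 94.5 = 94.833333

94.833333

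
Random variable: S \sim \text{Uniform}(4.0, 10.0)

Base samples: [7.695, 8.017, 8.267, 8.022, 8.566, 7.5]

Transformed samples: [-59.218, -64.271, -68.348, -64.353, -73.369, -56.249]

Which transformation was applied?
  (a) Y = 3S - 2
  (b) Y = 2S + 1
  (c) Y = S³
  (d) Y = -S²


Checking option (d) Y = -S²:
  S = 7.695 -> Y = -59.218 ✓
  S = 8.017 -> Y = -64.271 ✓
  S = 8.267 -> Y = -68.348 ✓
All samples match this transformation.

(d) -S²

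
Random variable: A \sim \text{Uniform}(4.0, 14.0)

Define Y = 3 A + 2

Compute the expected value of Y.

For Y = 3A + 2:
E[Y] = 3 * E[A] + 2
E[A] = (4 + 14)/2 = 9
E[Y] = 3 * 9 + 2 = 29

29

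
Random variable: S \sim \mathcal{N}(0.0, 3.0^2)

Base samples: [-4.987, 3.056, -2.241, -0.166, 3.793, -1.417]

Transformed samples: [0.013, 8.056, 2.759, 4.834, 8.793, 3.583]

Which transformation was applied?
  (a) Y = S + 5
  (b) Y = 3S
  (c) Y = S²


Checking option (a) Y = S + 5:
  S = -4.987 -> Y = 0.013 ✓
  S = 3.056 -> Y = 8.056 ✓
  S = -2.241 -> Y = 2.759 ✓
All samples match this transformation.

(a) S + 5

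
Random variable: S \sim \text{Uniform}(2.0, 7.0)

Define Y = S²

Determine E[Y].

E[S²] = Var(S) + (E[S])² = 2.0833333 + 20.25 = 22.333333

22.333333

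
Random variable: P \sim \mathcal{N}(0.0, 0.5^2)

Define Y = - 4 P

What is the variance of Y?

For Y = aP + b: Var(Y) = a² * Var(P)
Var(P) = 0.5^2 = 0.25
Var(Y) = (-4)² * 0.25 = 16 * 0.25 = 4

4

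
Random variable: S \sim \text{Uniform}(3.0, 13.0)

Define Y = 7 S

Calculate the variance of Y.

For Y = aS + b: Var(Y) = a² * Var(S)
Var(S) = (13 - 3)^2/12 = 8.3333333
Var(Y) = 7² * 8.3333333 = 49 * 8.3333333 = 408.33333

408.33333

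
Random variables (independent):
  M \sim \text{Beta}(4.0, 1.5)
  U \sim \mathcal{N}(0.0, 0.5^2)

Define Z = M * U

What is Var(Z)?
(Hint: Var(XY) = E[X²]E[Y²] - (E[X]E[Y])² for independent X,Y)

Var(XY) = E[X²]E[Y²] - (E[X]E[Y])²
E[M] = 0.72727273, Var(M) = 0.03051494
E[U] = 0, Var(U) = 0.25
E[M²] = 0.03051494 + 0.72727273² = 0.55944056
E[U²] = 0.25 + 0² = 0.25
Var(Z) = 0.55944056*0.25 - (0.72727273*0)²
= 0.13986014 - 0 = 0.13986014

0.13986014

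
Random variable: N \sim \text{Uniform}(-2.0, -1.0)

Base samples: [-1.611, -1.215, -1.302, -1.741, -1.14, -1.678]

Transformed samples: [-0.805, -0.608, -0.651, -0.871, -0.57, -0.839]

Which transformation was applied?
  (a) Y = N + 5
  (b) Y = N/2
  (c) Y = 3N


Checking option (b) Y = N/2:
  N = -1.611 -> Y = -0.805 ✓
  N = -1.215 -> Y = -0.608 ✓
  N = -1.302 -> Y = -0.651 ✓
All samples match this transformation.

(b) N/2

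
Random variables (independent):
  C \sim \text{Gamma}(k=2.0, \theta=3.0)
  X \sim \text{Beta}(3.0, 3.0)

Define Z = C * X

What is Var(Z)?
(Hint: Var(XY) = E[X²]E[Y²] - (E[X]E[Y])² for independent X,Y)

Var(XY) = E[X²]E[Y²] - (E[X]E[Y])²
E[C] = 6, Var(C) = 18
E[X] = 0.5, Var(X) = 0.035714286
E[C²] = 18 + 6² = 54
E[X²] = 0.035714286 + 0.5² = 0.28571429
Var(Z) = 54*0.28571429 - (6*0.5)²
= 15.428571 - 9 = 6.4285714

6.4285714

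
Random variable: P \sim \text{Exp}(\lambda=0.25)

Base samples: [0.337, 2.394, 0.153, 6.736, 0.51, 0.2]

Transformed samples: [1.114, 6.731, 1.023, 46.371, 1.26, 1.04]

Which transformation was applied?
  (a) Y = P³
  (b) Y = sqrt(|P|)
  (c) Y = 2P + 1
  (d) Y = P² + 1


Checking option (d) Y = P² + 1:
  P = 0.337 -> Y = 1.114 ✓
  P = 2.394 -> Y = 6.731 ✓
  P = 0.153 -> Y = 1.023 ✓
All samples match this transformation.

(d) P² + 1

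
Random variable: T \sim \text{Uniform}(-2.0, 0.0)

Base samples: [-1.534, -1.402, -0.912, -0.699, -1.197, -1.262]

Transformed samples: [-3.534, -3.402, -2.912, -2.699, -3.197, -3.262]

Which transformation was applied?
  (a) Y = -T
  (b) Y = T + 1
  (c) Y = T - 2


Checking option (c) Y = T - 2:
  T = -1.534 -> Y = -3.534 ✓
  T = -1.402 -> Y = -3.402 ✓
  T = -0.912 -> Y = -2.912 ✓
All samples match this transformation.

(c) T - 2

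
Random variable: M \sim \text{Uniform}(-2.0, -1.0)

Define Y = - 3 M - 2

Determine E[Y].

For Y = -3M - 2:
E[Y] = -3 * E[M] - 2
E[M] = (-2 - 1)/2 = -1.5
E[Y] = -3 * (-1.5) - 2 = 2.5

2.5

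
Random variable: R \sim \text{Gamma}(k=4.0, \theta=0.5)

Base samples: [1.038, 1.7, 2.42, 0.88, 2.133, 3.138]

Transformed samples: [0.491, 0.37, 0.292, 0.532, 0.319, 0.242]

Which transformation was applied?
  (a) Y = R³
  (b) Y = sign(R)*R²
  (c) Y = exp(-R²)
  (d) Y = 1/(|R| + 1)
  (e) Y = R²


Checking option (d) Y = 1/(|R| + 1):
  R = 1.038 -> Y = 0.491 ✓
  R = 1.7 -> Y = 0.37 ✓
  R = 2.42 -> Y = 0.292 ✓
All samples match this transformation.

(d) 1/(|R| + 1)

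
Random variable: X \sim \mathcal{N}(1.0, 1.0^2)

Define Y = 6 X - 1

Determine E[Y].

For Y = 6X - 1:
E[Y] = 6 * E[X] - 1
E[X] = 1.0 = 1
E[Y] = 6 * 1 - 1 = 5

5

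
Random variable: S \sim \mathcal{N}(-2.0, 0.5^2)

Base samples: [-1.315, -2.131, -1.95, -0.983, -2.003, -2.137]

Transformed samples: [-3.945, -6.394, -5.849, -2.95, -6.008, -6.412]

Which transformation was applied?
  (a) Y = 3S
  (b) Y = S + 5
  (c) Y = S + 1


Checking option (a) Y = 3S:
  S = -1.315 -> Y = -3.945 ✓
  S = -2.131 -> Y = -6.394 ✓
  S = -1.95 -> Y = -5.849 ✓
All samples match this transformation.

(a) 3S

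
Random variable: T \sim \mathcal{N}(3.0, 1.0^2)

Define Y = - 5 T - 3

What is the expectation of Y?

For Y = -5T - 3:
E[Y] = -5 * E[T] - 3
E[T] = 3.0 = 3
E[Y] = -5 * 3 - 3 = -18

-18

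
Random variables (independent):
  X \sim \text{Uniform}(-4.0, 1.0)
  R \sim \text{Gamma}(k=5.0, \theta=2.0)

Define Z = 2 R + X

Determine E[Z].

E[Z] = 1*E[X] + 2*E[R]
E[X] = -1.5
E[R] = 10
E[Z] = 1*(-1.5) + 2*10 = 18.5

18.5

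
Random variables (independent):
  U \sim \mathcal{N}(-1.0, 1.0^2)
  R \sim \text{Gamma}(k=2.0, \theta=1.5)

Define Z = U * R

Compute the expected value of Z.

For independent RVs: E[XY] = E[X]*E[Y]
E[U] = -1
E[R] = 3
E[Z] = -1 * 3 = -3

-3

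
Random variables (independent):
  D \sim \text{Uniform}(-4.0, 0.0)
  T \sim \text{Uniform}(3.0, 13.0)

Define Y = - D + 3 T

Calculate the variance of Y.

For independent RVs: Var(aX + bY) = a²Var(X) + b²Var(Y)
Var(D) = 1.3333333
Var(T) = 8.3333333
Var(Y) = (-1)²*1.3333333 + 3²*8.3333333
= 1*1.3333333 + 9*8.3333333 = 76.333333

76.333333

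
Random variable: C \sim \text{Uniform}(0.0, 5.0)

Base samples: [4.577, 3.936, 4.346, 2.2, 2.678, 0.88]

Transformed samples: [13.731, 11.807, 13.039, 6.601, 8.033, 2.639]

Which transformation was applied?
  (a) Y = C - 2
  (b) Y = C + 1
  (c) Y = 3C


Checking option (c) Y = 3C:
  C = 4.577 -> Y = 13.731 ✓
  C = 3.936 -> Y = 11.807 ✓
  C = 4.346 -> Y = 13.039 ✓
All samples match this transformation.

(c) 3C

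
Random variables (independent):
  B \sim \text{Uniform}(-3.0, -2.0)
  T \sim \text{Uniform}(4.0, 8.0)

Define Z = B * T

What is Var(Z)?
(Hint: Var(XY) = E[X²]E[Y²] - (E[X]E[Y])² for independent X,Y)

Var(XY) = E[X²]E[Y²] - (E[X]E[Y])²
E[B] = -2.5, Var(B) = 0.083333333
E[T] = 6, Var(T) = 1.3333333
E[B²] = 0.083333333 + (-2.5)² = 6.3333333
E[T²] = 1.3333333 + 6² = 37.333333
Var(Z) = 6.3333333*37.333333 - (-2.5*6)²
= 236.44444 - 225 = 11.444444

11.444444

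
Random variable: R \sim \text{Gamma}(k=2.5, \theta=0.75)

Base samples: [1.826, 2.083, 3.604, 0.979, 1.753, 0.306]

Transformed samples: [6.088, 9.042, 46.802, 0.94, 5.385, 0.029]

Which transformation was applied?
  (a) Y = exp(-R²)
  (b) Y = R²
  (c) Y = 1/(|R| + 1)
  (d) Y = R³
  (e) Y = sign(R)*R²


Checking option (d) Y = R³:
  R = 1.826 -> Y = 6.088 ✓
  R = 2.083 -> Y = 9.042 ✓
  R = 3.604 -> Y = 46.802 ✓
All samples match this transformation.

(d) R³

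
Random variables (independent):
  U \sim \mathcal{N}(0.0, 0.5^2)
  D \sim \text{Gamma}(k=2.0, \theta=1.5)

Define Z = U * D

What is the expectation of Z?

For independent RVs: E[XY] = E[X]*E[Y]
E[U] = 0
E[D] = 3
E[Z] = 0 * 3 = 0

0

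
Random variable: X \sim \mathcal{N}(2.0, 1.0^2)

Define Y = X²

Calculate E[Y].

Using E[X²] = Var(X) + (E[X])²:
E[X] = 2
Var(X) = 1.0^2 = 1
E[X²] = 1 + 2² = 1 + 4 = 5

5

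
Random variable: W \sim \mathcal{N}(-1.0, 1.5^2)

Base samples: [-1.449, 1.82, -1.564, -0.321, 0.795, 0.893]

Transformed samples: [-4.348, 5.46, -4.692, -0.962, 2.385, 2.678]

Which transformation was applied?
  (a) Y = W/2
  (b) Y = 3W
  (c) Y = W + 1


Checking option (b) Y = 3W:
  W = -1.449 -> Y = -4.348 ✓
  W = 1.82 -> Y = 5.46 ✓
  W = -1.564 -> Y = -4.692 ✓
All samples match this transformation.

(b) 3W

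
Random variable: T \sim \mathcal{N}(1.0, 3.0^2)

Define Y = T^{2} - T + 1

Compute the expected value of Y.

E[Y] = 1*E[T²] - 1*E[T] + 1
E[T] = 1
E[T²] = Var(T) + (E[T])² = 9 + 1 = 10
E[Y] = 1*10 - 1*1 + 1 = 10

10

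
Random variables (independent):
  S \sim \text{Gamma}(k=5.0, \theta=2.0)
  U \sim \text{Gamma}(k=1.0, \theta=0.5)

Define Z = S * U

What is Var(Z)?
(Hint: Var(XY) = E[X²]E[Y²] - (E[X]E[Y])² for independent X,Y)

Var(XY) = E[X²]E[Y²] - (E[X]E[Y])²
E[S] = 10, Var(S) = 20
E[U] = 0.5, Var(U) = 0.25
E[S²] = 20 + 10² = 120
E[U²] = 0.25 + 0.5² = 0.5
Var(Z) = 120*0.5 - (10*0.5)²
= 60 - 25 = 35

35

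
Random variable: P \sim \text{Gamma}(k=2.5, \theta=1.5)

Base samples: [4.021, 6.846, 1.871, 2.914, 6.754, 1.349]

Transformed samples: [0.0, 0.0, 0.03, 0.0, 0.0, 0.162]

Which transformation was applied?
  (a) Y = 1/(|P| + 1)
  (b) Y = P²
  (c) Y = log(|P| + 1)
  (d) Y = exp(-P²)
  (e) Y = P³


Checking option (d) Y = exp(-P²):
  P = 4.021 -> Y = 0.0 ✓
  P = 6.846 -> Y = 0.0 ✓
  P = 1.871 -> Y = 0.03 ✓
All samples match this transformation.

(d) exp(-P²)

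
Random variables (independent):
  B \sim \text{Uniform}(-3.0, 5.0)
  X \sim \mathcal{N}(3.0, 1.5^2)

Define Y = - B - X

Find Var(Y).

For independent RVs: Var(aX + bY) = a²Var(X) + b²Var(Y)
Var(B) = 5.3333333
Var(X) = 2.25
Var(Y) = (-1)²*5.3333333 + (-1)²*2.25
= 1*5.3333333 + 1*2.25 = 7.5833333

7.5833333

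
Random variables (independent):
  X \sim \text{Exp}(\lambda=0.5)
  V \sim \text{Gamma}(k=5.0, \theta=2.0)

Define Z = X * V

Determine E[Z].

For independent RVs: E[XY] = E[X]*E[Y]
E[X] = 2
E[V] = 10
E[Z] = 2 * 10 = 20

20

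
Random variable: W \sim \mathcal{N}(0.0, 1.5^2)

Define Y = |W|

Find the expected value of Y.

For X ~ N(0, 1.5²), E[|X|] = sigma * sqrt(2/pi)
= 1.5 * sqrt(2/pi) = 1.1968268

1.1968268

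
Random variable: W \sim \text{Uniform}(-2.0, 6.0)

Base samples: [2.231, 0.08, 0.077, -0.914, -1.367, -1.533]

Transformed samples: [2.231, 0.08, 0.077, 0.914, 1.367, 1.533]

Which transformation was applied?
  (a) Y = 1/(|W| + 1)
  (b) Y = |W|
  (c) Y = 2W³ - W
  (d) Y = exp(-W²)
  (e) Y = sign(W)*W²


Checking option (b) Y = |W|:
  W = 2.231 -> Y = 2.231 ✓
  W = 0.08 -> Y = 0.08 ✓
  W = 0.077 -> Y = 0.077 ✓
All samples match this transformation.

(b) |W|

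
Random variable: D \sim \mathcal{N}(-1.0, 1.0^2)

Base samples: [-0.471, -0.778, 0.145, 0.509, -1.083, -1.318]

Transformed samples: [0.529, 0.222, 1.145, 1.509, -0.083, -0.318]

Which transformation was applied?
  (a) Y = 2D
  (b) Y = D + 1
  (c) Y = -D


Checking option (b) Y = D + 1:
  D = -0.471 -> Y = 0.529 ✓
  D = -0.778 -> Y = 0.222 ✓
  D = 0.145 -> Y = 1.145 ✓
All samples match this transformation.

(b) D + 1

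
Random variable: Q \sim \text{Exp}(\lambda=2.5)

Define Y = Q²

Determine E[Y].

Using E[X²] = Var(X) + (E[X])²:
E[Q] = 0.4
Var(Q) = 1/2.5^2 = 0.16
E[Q²] = 0.16 + 0.4² = 0.16 + 0.16 = 0.32

0.32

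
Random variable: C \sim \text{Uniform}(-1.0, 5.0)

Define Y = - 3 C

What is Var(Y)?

For Y = aC + b: Var(Y) = a² * Var(C)
Var(C) = (5 + 1)^2/12 = 3
Var(Y) = (-3)² * 3 = 9 * 3 = 27

27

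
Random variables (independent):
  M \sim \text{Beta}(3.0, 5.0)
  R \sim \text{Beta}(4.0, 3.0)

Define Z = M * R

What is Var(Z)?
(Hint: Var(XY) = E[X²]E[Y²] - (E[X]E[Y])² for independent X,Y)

Var(XY) = E[X²]E[Y²] - (E[X]E[Y])²
E[M] = 0.375, Var(M) = 0.026041667
E[R] = 0.57142857, Var(R) = 0.030612245
E[M²] = 0.026041667 + 0.375² = 0.16666667
E[R²] = 0.030612245 + 0.57142857² = 0.35714286
Var(Z) = 0.16666667*0.35714286 - (0.375*0.57142857)²
= 0.05952381 - 0.045918367 = 0.013605442

0.013605442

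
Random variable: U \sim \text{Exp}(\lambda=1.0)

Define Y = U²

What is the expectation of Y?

E[U²] = Var(U) + (E[U])² = 1 + 1 = 2

2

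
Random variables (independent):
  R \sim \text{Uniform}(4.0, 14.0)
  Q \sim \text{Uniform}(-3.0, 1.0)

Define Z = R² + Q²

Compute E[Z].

E[Z] = E[R²] + E[Q²]
E[R²] = Var(R) + E[R]² = 8.3333333 + 81 = 89.333333
E[Q²] = Var(Q) + E[Q]² = 1.3333333 + 1 = 2.3333333
E[Z] = 89.333333 + 2.3333333 = 91.666667

91.666667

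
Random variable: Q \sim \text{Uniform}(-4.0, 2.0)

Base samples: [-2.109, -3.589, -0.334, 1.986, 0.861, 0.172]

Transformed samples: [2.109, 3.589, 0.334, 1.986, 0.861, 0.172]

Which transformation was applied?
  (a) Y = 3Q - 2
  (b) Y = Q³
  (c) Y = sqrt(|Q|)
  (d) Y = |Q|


Checking option (d) Y = |Q|:
  Q = -2.109 -> Y = 2.109 ✓
  Q = -3.589 -> Y = 3.589 ✓
  Q = -0.334 -> Y = 0.334 ✓
All samples match this transformation.

(d) |Q|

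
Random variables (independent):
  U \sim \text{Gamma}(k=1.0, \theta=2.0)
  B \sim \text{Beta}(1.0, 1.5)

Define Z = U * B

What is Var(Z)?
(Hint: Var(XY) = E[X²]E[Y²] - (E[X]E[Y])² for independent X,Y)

Var(XY) = E[X²]E[Y²] - (E[X]E[Y])²
E[U] = 2, Var(U) = 4
E[B] = 0.4, Var(B) = 0.068571429
E[U²] = 4 + 2² = 8
E[B²] = 0.068571429 + 0.4² = 0.22857143
Var(Z) = 8*0.22857143 - (2*0.4)²
= 1.8285714 - 0.64 = 1.1885714

1.1885714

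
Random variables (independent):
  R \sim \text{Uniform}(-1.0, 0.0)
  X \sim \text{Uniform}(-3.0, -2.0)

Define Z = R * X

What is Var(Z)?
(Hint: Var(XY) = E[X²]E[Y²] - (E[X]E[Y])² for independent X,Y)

Var(XY) = E[X²]E[Y²] - (E[X]E[Y])²
E[R] = -0.5, Var(R) = 0.083333333
E[X] = -2.5, Var(X) = 0.083333333
E[R²] = 0.083333333 + (-0.5)² = 0.33333333
E[X²] = 0.083333333 + (-2.5)² = 6.3333333
Var(Z) = 0.33333333*6.3333333 - (-0.5*(-2.5))²
= 2.1111111 - 1.5625 = 0.54861111

0.54861111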